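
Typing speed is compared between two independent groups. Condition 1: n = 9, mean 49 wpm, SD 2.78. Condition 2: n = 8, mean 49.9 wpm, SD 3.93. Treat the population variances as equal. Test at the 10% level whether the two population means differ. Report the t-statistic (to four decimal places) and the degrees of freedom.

Let group 1 = condition 1, group 2 = condition 2. H0: μ_1 = μ_2; H1: μ_1 ≠ μ_2 (two-sample pooled-variance t-test, two-sided).
s_p² = [(9−1)·2.78² + (8−1)·3.93²]/(9+8−2) = 11.3294
t = (49 − 49.9)/√[11.3294·(1/9 + 1/8)] = -0.5503
df = n₁ + n₂ − 2 = 15
Two-sided p-value ≈ 0.590
Since p ≈ 0.590 > α = 0.1, fail to reject H0; the data do not provide sufficient evidence against H0.

t = -0.5503, df = 15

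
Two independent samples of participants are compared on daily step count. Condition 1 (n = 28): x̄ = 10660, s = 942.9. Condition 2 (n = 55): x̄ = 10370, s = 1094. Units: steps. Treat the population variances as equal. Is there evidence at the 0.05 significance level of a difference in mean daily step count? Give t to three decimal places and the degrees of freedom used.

Let group 1 = condition 1, group 2 = condition 2. H0: μ_1 = μ_2; H1: μ_1 ≠ μ_2 (two-sample pooled-variance t-test, two-sided).
s_p² = [(28−1)·942.9² + (55−1)·1094²]/(28+55−2) = 1094240
t = (10660 − 10370)/√[1094240·(1/28 + 1/55)] = 1.194
df = n₁ + n₂ − 2 = 81
Two-sided p-value ≈ 0.236
Since p ≈ 0.236 > α = 0.05, fail to reject H0; the evidence is not statistically significant.

t = 1.194, df = 81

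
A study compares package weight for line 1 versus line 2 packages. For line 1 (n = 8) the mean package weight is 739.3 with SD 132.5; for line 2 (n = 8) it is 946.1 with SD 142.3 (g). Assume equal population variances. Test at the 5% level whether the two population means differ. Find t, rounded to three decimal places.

Let group 1 = line 1, group 2 = line 2. H0: μ_1 = μ_2; H1: μ_1 ≠ μ_2 (two-sample pooled-variance t-test, two-sided).
s_p² = [(8−1)·132.5² + (8−1)·142.3²]/(8+8−2) = 18902.8
t = (739.3 − 946.1)/√[18902.8·(1/8 + 1/8)] = -3.008
df = n₁ + n₂ − 2 = 14
Two-sided p-value ≈ 0.009
Since p ≈ 0.009 < α = 0.05, reject H0; the evidence is statistically significant.

-3.008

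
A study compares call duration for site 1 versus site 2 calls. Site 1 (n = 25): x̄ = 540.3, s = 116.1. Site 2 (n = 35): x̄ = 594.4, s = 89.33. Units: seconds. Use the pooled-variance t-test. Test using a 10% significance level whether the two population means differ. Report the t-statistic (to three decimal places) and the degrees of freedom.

Let group 1 = site 1, group 2 = site 2. H0: μ_1 = μ_2; H1: μ_1 ≠ μ_2 (two-sample pooled-variance t-test, two-sided).
s_p² = [(25−1)·116.1² + (35−1)·89.33²]/(25+35−2) = 10255.4
t = (540.3 − 594.4)/√[10255.4·(1/25 + 1/35)] = -2.040
df = n₁ + n₂ − 2 = 58
Two-sided p-value ≈ 0.046
Since p ≈ 0.046 < α = 0.1, reject H0; the data support H1.

t = -2.040, df = 58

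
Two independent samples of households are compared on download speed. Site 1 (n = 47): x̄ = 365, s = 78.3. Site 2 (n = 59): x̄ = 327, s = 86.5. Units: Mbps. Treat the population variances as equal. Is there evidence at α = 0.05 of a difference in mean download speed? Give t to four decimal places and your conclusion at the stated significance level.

Let group 1 = site 1, group 2 = site 2. H0: μ_1 = μ_2; H1: μ_1 ≠ μ_2 (two-sample pooled-variance t-test, two-sided).
s_p² = [(47−1)·78.3² + (59−1)·86.5²]/(47+59−2) = 6884.53
t = (365 − 327)/√[6884.53·(1/47 + 1/59)] = 2.3424
df = n₁ + n₂ − 2 = 104
Two-sided p-value ≈ 0.021
Since p ≈ 0.021 < α = 0.05, reject H0; the evidence is statistically significant.

t = 2.3424; reject H0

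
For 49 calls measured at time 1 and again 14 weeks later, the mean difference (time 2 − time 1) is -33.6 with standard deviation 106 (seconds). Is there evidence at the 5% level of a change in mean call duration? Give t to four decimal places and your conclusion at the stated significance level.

H0: μ_d = 0; H1: μ_d ≠ 0 (paired t-test on the differences, two-sided).
t = d̄/(s_d/√n) = -33.6/(106/√49) = -2.2189
df = n − 1 = 48
Two-sided p-value ≈ 0.031
Since p ≈ 0.031 < α = 0.05, reject H0; the evidence is statistically significant.

t = -2.2189; reject H0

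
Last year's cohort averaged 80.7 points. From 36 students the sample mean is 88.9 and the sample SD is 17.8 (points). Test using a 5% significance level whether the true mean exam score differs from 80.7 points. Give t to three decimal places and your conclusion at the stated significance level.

t = 2.764; reject H0

H0: μ = 80.7; H1: μ ≠ 80.7 (one-sample t-test, two-sided).
t = (x̄ − μ₀)/(s/√n) = (88.9 − 80.7)/(17.8/√36) = 2.764
df = n − 1 = 35
Two-sided p-value ≈ 0.0090
Since p ≈ 0.0090 < α = 0.05, reject H0; the evidence is statistically significant.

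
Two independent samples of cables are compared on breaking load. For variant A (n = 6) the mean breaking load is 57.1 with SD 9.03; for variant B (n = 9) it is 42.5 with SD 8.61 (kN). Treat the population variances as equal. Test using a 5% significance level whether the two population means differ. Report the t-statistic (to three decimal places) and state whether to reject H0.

Let group 1 = variant A, group 2 = variant B. H0: μ_1 = μ_2; H1: μ_1 ≠ μ_2 (two-sample pooled-variance t-test, two-sided).
s_p² = [(6−1)·9.03² + (9−1)·8.61²]/(6+9−2) = 76.9816
t = (57.1 − 42.5)/√[76.9816·(1/6 + 1/9)] = 3.157
df = n₁ + n₂ − 2 = 13
Two-sided p-value ≈ 0.0076
Since p ≈ 0.0076 < α = 0.05, reject H0; the evidence is statistically significant.

t = 3.157; reject H0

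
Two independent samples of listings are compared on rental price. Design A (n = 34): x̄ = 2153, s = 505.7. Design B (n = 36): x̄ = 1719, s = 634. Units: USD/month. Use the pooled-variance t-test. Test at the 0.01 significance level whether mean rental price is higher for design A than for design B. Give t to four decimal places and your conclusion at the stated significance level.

Let group 1 = design A, group 2 = design B. H0: μ_1 = μ_2; H1: μ_1 > μ_2 (two-sample pooled-variance t-test, right-tailed).
s_p² = [(34−1)·505.7² + (36−1)·634²]/(34+36−2) = 330995
t = (2153 − 1719)/√[330995·(1/34 + 1/36)] = 3.1544
df = n₁ + n₂ − 2 = 68
p-value = P(T ≥ 3.1544) ≈ 0.0012
Since p ≈ 0.0012 < α = 0.01, reject H0; the evidence is statistically significant.

t = 3.1544; reject H0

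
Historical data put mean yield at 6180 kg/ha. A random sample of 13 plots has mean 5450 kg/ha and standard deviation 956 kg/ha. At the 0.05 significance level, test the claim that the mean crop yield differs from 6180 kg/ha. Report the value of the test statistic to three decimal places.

-2.753

H0: μ = 6180; H1: μ ≠ 6180 (one-sample t-test, two-sided).
t = (x̄ − μ₀)/(s/√n) = (5450 − 6180)/(956/√13) = -2.753
df = n − 1 = 12
Two-sided p-value ≈ 0.0175
Since p ≈ 0.0175 < α = 0.05, reject H0; the data support H1.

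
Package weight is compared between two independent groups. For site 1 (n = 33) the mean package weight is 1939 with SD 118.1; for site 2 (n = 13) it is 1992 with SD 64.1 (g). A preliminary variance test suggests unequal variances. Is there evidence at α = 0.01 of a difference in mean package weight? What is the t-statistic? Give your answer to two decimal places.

-1.95

Let group 1 = site 1, group 2 = site 2. H0: μ_1 = μ_2; H1: μ_1 ≠ μ_2 (Welch's two-sample t-test, two-sided).
t = (x̄_1 − x̄_2)/√(s_1²/n_1 + s_2²/n_2) = (1939 − 1992)/√(118.1²/33 + 64.1²/13) = -1.95
Welch–Satterthwaite df ≈ 39.24
Two-sided p-value ≈ 0.0583
Since p ≈ 0.0583 > α = 0.01, fail to reject H0; the evidence is not statistically significant.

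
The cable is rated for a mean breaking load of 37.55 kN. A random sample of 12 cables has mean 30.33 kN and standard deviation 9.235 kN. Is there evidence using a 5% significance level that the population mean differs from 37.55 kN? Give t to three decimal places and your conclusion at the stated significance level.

H0: μ = 37.55; H1: μ ≠ 37.55 (one-sample t-test, two-sided).
t = (x̄ − μ₀)/(s/√n) = (30.33 − 37.55)/(9.235/√12) = -2.708
df = n − 1 = 11
Two-sided p-value ≈ 0.0204
Since p ≈ 0.0204 < α = 0.05, reject H0; the evidence is statistically significant.

t = -2.708; reject H0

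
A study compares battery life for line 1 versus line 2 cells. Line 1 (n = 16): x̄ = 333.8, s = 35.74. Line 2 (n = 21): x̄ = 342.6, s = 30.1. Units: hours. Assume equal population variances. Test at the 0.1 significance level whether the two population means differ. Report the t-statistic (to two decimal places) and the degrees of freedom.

Let group 1 = line 1, group 2 = line 2. H0: μ_1 = μ_2; H1: μ_1 ≠ μ_2 (two-sample pooled-variance t-test, two-sided).
s_p² = [(16−1)·35.74² + (21−1)·30.1²]/(16+21−2) = 1065.15
t = (333.8 − 342.6)/√[1065.15·(1/16 + 1/21)] = -0.81
df = n₁ + n₂ − 2 = 35
Two-sided p-value ≈ 0.4220
Since p ≈ 0.4220 > α = 0.1, fail to reject H0; the data do not provide sufficient evidence against H0.

t = -0.81, df = 35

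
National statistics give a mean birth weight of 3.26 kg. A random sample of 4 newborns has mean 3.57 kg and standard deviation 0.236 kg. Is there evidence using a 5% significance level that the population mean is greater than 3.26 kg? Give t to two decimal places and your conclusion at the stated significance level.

H0: μ = 3.26; H1: μ > 3.26 (one-sample t-test, right-tailed).
t = (x̄ − μ₀)/(s/√n) = (3.57 − 3.26)/(0.236/√4) = 2.63
df = n − 1 = 3
p-value = P(T ≥ 2.63) ≈ 0.039
Since p ≈ 0.039 < α = 0.05, reject H0; the evidence is statistically significant.

t = 2.63; reject H0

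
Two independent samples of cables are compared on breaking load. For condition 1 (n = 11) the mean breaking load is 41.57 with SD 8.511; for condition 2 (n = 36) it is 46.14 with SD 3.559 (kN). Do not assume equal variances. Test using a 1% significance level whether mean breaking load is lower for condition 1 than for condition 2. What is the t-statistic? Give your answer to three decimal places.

-1.735

Let group 1 = condition 1, group 2 = condition 2. H0: μ_1 = μ_2; H1: μ_1 < μ_2 (Welch's two-sample t-test, left-tailed).
t = (x̄_1 − x̄_2)/√(s_1²/n_1 + s_2²/n_2) = (41.57 − 46.14)/√(8.511²/11 + 3.559²/36) = -1.735
Welch–Satterthwaite df ≈ 11.09
p-value = P(T ≤ -1.735) ≈ 0.0552
Since p ≈ 0.0552 > α = 0.01, fail to reject H0; the evidence is not statistically significant.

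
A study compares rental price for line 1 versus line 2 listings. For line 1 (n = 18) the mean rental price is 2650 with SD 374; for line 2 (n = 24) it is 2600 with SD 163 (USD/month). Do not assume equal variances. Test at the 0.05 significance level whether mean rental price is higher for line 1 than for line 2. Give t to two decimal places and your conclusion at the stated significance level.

Let group 1 = line 1, group 2 = line 2. H0: μ_1 = μ_2; H1: μ_1 > μ_2 (Welch's two-sample t-test, right-tailed).
t = (x̄_1 − x̄_2)/√(s_1²/n_1 + s_2²/n_2) = (2650 − 2600)/√(374²/18 + 163²/24) = 0.53
Welch–Satterthwaite df ≈ 21.86
p-value = P(T ≥ 0.53) ≈ 0.3005
Since p ≈ 0.3005 > α = 0.05, fail to reject H0; the evidence is not statistically significant.

t = 0.53; fail to reject H0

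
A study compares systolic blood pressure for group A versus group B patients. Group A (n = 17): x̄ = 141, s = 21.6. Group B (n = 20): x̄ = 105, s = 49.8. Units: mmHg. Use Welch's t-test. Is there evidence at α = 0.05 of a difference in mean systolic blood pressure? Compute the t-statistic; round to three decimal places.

Let group 1 = group A, group 2 = group B. H0: μ_1 = μ_2; H1: μ_1 ≠ μ_2 (Welch's two-sample t-test, two-sided).
t = (x̄_1 − x̄_2)/√(s_1²/n_1 + s_2²/n_2) = (141 − 105)/√(21.6²/17 + 49.8²/20) = 2.925
Welch–Satterthwaite df ≈ 26.78
Two-sided p-value ≈ 0.0069
Since p ≈ 0.0069 < α = 0.05, reject H0; the evidence is statistically significant.

2.925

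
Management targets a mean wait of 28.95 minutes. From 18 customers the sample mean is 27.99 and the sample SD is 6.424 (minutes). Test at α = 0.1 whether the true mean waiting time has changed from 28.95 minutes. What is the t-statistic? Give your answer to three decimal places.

-0.634

H0: μ = 28.95; H1: μ ≠ 28.95 (one-sample t-test, two-sided).
t = (x̄ − μ₀)/(s/√n) = (27.99 − 28.95)/(6.424/√18) = -0.634
df = n − 1 = 17
Two-sided p-value ≈ 0.5345
Since p ≈ 0.5345 > α = 0.1, fail to reject H0; the evidence is not statistically significant.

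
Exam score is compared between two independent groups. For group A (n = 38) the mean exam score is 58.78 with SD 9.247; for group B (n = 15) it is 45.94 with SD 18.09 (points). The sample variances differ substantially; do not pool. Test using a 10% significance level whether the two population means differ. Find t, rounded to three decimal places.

Let group 1 = group A, group 2 = group B. H0: μ_1 = μ_2; H1: μ_1 ≠ μ_2 (Welch's two-sample t-test, two-sided).
t = (x̄_1 − x̄_2)/√(s_1²/n_1 + s_2²/n_2) = (58.78 − 45.94)/√(9.247²/38 + 18.09²/15) = 2.617
Welch–Satterthwaite df ≈ 16.97
Two-sided p-value ≈ 0.0180
Since p ≈ 0.0180 < α = 0.1, reject H0; the data support H1.

2.617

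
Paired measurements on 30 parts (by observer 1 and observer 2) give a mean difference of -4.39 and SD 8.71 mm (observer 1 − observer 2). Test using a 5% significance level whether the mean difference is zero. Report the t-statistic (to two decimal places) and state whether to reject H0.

t = -2.76; reject H0

H0: μ_d = 0; H1: μ_d ≠ 0 (paired t-test on the differences, two-sided).
t = d̄/(s_d/√n) = -4.39/(8.71/√30) = -2.76
df = n − 1 = 29
Two-sided p-value ≈ 0.0099
Since p ≈ 0.0099 < α = 0.05, reject H0; the evidence is statistically significant.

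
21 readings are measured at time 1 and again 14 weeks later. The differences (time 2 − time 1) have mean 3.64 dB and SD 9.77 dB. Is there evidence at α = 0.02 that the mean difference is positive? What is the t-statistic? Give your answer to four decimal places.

H0: μ_d = 0; H1: μ_d > 0 (paired t-test on the differences, right-tailed).
t = d̄/(s_d/√n) = 3.64/(9.77/√21) = 1.7073
df = n − 1 = 20
p-value = P(T ≥ 1.7073) ≈ 0.052
Since p ≈ 0.052 > α = 0.02, fail to reject H0; the data do not provide sufficient evidence against H0.

1.7073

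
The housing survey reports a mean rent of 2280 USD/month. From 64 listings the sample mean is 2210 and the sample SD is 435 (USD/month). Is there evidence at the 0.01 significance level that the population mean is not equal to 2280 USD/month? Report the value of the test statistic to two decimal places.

-1.29

H0: μ = 2280; H1: μ ≠ 2280 (one-sample t-test, two-sided).
t = (x̄ − μ₀)/(s/√n) = (2210 − 2280)/(435/√64) = -1.29
df = n − 1 = 63
Two-sided p-value ≈ 0.203
Since p ≈ 0.203 > α = 0.01, fail to reject H0; the evidence is not statistically significant.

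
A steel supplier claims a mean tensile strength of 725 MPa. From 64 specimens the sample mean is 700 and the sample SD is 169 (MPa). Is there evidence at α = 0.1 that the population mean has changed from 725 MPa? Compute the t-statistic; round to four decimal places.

-1.1834

H0: μ = 725; H1: μ ≠ 725 (one-sample t-test, two-sided).
t = (x̄ − μ₀)/(s/√n) = (700 − 725)/(169/√64) = -1.1834
df = n − 1 = 63
Two-sided p-value ≈ 0.241
Since p ≈ 0.241 > α = 0.1, fail to reject H0; the data do not provide sufficient evidence against H0.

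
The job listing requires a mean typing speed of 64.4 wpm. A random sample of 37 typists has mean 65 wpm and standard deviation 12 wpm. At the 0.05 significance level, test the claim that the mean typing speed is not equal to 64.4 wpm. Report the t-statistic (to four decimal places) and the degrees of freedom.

H0: μ = 64.4; H1: μ ≠ 64.4 (one-sample t-test, two-sided).
t = (x̄ − μ₀)/(s/√n) = (65 − 64.4)/(12/√37) = 0.3041
df = n − 1 = 36
Two-sided p-value ≈ 0.763
Since p ≈ 0.763 > α = 0.05, fail to reject H0; the evidence is not statistically significant.

t = 0.3041, df = 36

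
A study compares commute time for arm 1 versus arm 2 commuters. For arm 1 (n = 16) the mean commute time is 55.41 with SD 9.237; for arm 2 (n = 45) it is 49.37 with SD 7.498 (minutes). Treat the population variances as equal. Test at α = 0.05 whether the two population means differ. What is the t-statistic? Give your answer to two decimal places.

2.60

Let group 1 = arm 1, group 2 = arm 2. H0: μ_1 = μ_2; H1: μ_1 ≠ μ_2 (two-sample pooled-variance t-test, two-sided).
s_p² = [(16−1)·9.237² + (45−1)·7.498²]/(16+45−2) = 63.6189
t = (55.41 − 49.37)/√[63.6189·(1/16 + 1/45)] = 2.60
df = n₁ + n₂ − 2 = 59
Two-sided p-value ≈ 0.0117
Since p ≈ 0.0117 < α = 0.05, reject H0; the data support H1.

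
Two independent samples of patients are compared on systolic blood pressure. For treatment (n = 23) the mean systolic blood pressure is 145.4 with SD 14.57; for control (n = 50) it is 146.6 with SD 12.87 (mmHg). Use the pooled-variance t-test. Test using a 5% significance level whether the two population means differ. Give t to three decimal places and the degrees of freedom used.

t = -0.355, df = 71

Let group 1 = treatment, group 2 = control. H0: μ_1 = μ_2; H1: μ_1 ≠ μ_2 (two-sample pooled-variance t-test, two-sided).
s_p² = [(23−1)·14.57² + (50−1)·12.87²]/(23+50−2) = 180.091
t = (145.4 − 146.6)/√[180.091·(1/23 + 1/50)] = -0.355
df = n₁ + n₂ − 2 = 71
Two-sided p-value ≈ 0.7237
Since p ≈ 0.7237 > α = 0.05, fail to reject H0; the evidence is not statistically significant.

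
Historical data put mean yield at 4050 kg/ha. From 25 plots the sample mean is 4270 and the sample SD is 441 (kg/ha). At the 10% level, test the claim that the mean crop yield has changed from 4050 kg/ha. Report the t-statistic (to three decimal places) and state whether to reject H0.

H0: μ = 4050; H1: μ ≠ 4050 (one-sample t-test, two-sided).
t = (x̄ − μ₀)/(s/√n) = (4270 − 4050)/(441/√25) = 2.494
df = n − 1 = 24
Two-sided p-value ≈ 0.020
Since p ≈ 0.020 < α = 0.1, reject H0; the data support H1.

t = 2.494; reject H0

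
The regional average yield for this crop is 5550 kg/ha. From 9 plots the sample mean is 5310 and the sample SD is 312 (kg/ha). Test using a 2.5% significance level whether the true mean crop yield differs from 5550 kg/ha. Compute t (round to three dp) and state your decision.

t = -2.308; fail to reject H0

H0: μ = 5550; H1: μ ≠ 5550 (one-sample t-test, two-sided).
t = (x̄ − μ₀)/(s/√n) = (5310 − 5550)/(312/√9) = -2.308
df = n − 1 = 8
Two-sided p-value ≈ 0.050
Since p ≈ 0.050 > α = 0.025, fail to reject H0; the evidence is not statistically significant.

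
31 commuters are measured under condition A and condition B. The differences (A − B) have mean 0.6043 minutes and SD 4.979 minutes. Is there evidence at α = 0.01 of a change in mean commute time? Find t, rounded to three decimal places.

0.676

H0: μ_d = 0; H1: μ_d ≠ 0 (paired t-test on the differences, two-sided).
t = d̄/(s_d/√n) = 0.6043/(4.979/√31) = 0.676
df = n − 1 = 30
Two-sided p-value ≈ 0.5044
Since p ≈ 0.5044 > α = 0.01, fail to reject H0; the data do not provide sufficient evidence against H0.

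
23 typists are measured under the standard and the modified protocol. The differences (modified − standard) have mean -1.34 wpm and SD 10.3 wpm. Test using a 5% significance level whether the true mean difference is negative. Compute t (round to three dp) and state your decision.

H0: μ_d = 0; H1: μ_d < 0 (paired t-test on the differences, left-tailed).
t = d̄/(s_d/√n) = -1.34/(10.3/√23) = -0.624
df = n − 1 = 22
p-value = P(T ≤ -0.624) ≈ 0.270
Since p ≈ 0.270 > α = 0.05, fail to reject H0; the data do not provide sufficient evidence against H0.

t = -0.624; fail to reject H0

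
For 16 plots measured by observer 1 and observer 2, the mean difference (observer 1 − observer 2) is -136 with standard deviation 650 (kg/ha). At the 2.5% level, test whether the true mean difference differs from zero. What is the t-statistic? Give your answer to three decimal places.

H0: μ_d = 0; H1: μ_d ≠ 0 (paired t-test on the differences, two-sided).
t = d̄/(s_d/√n) = -136/(650/√16) = -0.837
df = n − 1 = 15
Two-sided p-value ≈ 0.416
Since p ≈ 0.416 > α = 0.025, fail to reject H0; the data do not provide sufficient evidence against H0.

-0.837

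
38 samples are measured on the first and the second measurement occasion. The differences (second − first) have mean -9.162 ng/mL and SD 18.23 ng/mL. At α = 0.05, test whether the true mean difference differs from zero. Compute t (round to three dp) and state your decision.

t = -3.098; reject H0

H0: μ_d = 0; H1: μ_d ≠ 0 (paired t-test on the differences, two-sided).
t = d̄/(s_d/√n) = -9.162/(18.23/√38) = -3.098
df = n − 1 = 37
Two-sided p-value ≈ 0.004
Since p ≈ 0.004 < α = 0.05, reject H0; the data support H1.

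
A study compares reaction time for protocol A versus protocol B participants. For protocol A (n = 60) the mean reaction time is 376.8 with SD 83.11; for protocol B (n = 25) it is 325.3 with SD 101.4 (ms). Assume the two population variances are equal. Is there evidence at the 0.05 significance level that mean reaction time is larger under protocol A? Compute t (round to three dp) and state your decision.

Let group 1 = protocol A, group 2 = protocol B. H0: μ_1 = μ_2; H1: μ_1 > μ_2 (two-sample pooled-variance t-test, right-tailed).
s_p² = [(60−1)·83.11² + (25−1)·101.4²]/(60+25−2) = 7883.09
t = (376.8 − 325.3)/√[7883.09·(1/60 + 1/25)] = 2.437
df = n₁ + n₂ − 2 = 83
p-value = P(T ≥ 2.437) ≈ 0.008
Since p ≈ 0.008 < α = 0.05, reject H0; the data support H1.

t = 2.437; reject H0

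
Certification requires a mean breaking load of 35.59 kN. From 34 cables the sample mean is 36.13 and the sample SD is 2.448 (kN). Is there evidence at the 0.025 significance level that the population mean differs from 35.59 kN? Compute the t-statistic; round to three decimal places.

1.286

H0: μ = 35.59; H1: μ ≠ 35.59 (one-sample t-test, two-sided).
t = (x̄ − μ₀)/(s/√n) = (36.13 − 35.59)/(2.448/√34) = 1.286
df = n − 1 = 33
Two-sided p-value ≈ 0.207
Since p ≈ 0.207 > α = 0.025, fail to reject H0; the data do not provide sufficient evidence against H0.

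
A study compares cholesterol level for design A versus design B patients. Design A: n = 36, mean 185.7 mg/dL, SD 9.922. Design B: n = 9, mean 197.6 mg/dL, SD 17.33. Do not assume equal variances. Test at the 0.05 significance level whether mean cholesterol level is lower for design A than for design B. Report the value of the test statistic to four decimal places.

-1.9805

Let group 1 = design A, group 2 = design B. H0: μ_1 = μ_2; H1: μ_1 < μ_2 (Welch's two-sample t-test, left-tailed).
t = (x̄_1 − x̄_2)/√(s_1²/n_1 + s_2²/n_2) = (185.7 − 197.6)/√(9.922²/36 + 17.33²/9) = -1.9805
Welch–Satterthwaite df ≈ 9.35
p-value = P(T ≤ -1.9805) ≈ 0.039
Since p ≈ 0.039 < α = 0.05, reject H0; the evidence is statistically significant.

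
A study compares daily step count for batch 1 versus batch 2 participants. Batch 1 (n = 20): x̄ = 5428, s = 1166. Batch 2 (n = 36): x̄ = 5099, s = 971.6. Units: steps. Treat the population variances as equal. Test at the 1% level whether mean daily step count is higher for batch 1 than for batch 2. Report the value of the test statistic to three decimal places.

1.130

Let group 1 = batch 1, group 2 = batch 2. H0: μ_1 = μ_2; H1: μ_1 > μ_2 (two-sample pooled-variance t-test, right-tailed).
s_p² = [(20−1)·1166² + (36−1)·971.6²]/(20+36−2) = 1090220
t = (5428 − 5099)/√[1090220·(1/20 + 1/36)] = 1.130
df = n₁ + n₂ − 2 = 54
p-value = P(T ≥ 1.130) ≈ 0.1318
Since p ≈ 0.1318 > α = 0.01, fail to reject H0; the evidence is not statistically significant.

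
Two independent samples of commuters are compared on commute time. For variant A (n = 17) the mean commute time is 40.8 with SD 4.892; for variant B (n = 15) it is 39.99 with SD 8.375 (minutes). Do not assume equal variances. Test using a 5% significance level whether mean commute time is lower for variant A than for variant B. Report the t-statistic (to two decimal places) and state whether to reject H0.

Let group 1 = variant A, group 2 = variant B. H0: μ_1 = μ_2; H1: μ_1 < μ_2 (Welch's two-sample t-test, left-tailed).
t = (x̄_1 − x̄_2)/√(s_1²/n_1 + s_2²/n_2) = (40.8 − 39.99)/√(4.892²/17 + 8.375²/15) = 0.33
Welch–Satterthwaite df ≈ 21.96
p-value = P(T ≤ 0.33) ≈ 0.6271
Since p ≈ 0.6271 > α = 0.05, fail to reject H0; the data do not provide sufficient evidence against H0.

t = 0.33; fail to reject H0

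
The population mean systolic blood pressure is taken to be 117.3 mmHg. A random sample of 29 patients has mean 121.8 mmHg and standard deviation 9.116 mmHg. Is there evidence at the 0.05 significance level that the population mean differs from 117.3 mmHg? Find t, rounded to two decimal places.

H0: μ = 117.3; H1: μ ≠ 117.3 (one-sample t-test, two-sided).
t = (x̄ − μ₀)/(s/√n) = (121.8 − 117.3)/(9.116/√29) = 2.66
df = n − 1 = 28
Two-sided p-value ≈ 0.0128
Since p ≈ 0.0128 < α = 0.05, reject H0; the data support H1.

2.66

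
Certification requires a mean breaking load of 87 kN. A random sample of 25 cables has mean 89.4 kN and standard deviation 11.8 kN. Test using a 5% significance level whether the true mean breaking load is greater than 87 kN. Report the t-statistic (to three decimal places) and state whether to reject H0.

H0: μ = 87; H1: μ > 87 (one-sample t-test, right-tailed).
t = (x̄ − μ₀)/(s/√n) = (89.4 − 87)/(11.8/√25) = 1.017
df = n − 1 = 24
p-value = P(T ≥ 1.017) ≈ 0.160
Since p ≈ 0.160 > α = 0.05, fail to reject H0; the evidence is not statistically significant.

t = 1.017; fail to reject H0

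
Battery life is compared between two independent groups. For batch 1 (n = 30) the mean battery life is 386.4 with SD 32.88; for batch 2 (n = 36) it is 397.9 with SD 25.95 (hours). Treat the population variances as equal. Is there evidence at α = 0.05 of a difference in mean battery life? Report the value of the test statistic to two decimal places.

Let group 1 = batch 1, group 2 = batch 2. H0: μ_1 = μ_2; H1: μ_1 ≠ μ_2 (two-sample pooled-variance t-test, two-sided).
s_p² = [(30−1)·32.88² + (36−1)·25.95²]/(30+36−2) = 858.138
t = (386.4 − 397.9)/√[858.138·(1/30 + 1/36)] = -1.59
df = n₁ + n₂ − 2 = 64
Two-sided p-value ≈ 0.117
Since p ≈ 0.117 > α = 0.05, fail to reject H0; the evidence is not statistically significant.

-1.59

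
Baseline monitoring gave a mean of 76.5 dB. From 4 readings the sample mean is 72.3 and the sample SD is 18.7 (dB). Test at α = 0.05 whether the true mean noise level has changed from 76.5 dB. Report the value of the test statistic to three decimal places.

-0.449

H0: μ = 76.5; H1: μ ≠ 76.5 (one-sample t-test, two-sided).
t = (x̄ − μ₀)/(s/√n) = (72.3 − 76.5)/(18.7/√4) = -0.449
df = n − 1 = 3
Two-sided p-value ≈ 0.6838
Since p ≈ 0.6838 > α = 0.05, fail to reject H0; the evidence is not statistically significant.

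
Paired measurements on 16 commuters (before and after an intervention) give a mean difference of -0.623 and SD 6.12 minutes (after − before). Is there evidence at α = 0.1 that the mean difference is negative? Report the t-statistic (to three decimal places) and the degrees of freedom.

H0: μ_d = 0; H1: μ_d < 0 (paired t-test on the differences, left-tailed).
t = d̄/(s_d/√n) = -0.623/(6.12/√16) = -0.407
df = n − 1 = 15
p-value = P(T ≤ -0.407) ≈ 0.345
Since p ≈ 0.345 > α = 0.1, fail to reject H0; the evidence is not statistically significant.

t = -0.407, df = 15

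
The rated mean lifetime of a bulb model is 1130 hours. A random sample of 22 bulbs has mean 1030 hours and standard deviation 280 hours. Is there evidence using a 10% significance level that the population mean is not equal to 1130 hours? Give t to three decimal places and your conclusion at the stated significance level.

t = -1.675; fail to reject H0

H0: μ = 1130; H1: μ ≠ 1130 (one-sample t-test, two-sided).
t = (x̄ − μ₀)/(s/√n) = (1030 − 1130)/(280/√22) = -1.675
df = n − 1 = 21
Two-sided p-value ≈ 0.109
Since p ≈ 0.109 > α = 0.1, fail to reject H0; the data do not provide sufficient evidence against H0.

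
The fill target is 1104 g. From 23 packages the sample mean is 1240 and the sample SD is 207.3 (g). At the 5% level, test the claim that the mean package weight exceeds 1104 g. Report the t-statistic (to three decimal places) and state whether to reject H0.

H0: μ = 1104; H1: μ > 1104 (one-sample t-test, right-tailed).
t = (x̄ − μ₀)/(s/√n) = (1240 − 1104)/(207.3/√23) = 3.146
df = n − 1 = 22
p-value = P(T ≥ 3.146) ≈ 0.0023
Since p ≈ 0.0023 < α = 0.05, reject H0; the evidence is statistically significant.

t = 3.146; reject H0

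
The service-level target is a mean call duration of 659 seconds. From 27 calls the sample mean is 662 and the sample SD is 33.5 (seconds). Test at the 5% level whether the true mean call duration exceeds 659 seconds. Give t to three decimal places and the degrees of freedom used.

t = 0.465, df = 26

H0: μ = 659; H1: μ > 659 (one-sample t-test, right-tailed).
t = (x̄ − μ₀)/(s/√n) = (662 − 659)/(33.5/√27) = 0.465
df = n − 1 = 26
p-value = P(T ≥ 0.465) ≈ 0.323
Since p ≈ 0.323 > α = 0.05, fail to reject H0; the evidence is not statistically significant.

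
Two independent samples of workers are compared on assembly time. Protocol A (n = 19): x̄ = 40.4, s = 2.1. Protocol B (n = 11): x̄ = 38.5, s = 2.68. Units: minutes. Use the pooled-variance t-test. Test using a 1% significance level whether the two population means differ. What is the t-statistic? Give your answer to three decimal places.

2.158

Let group 1 = protocol A, group 2 = protocol B. H0: μ_1 = μ_2; H1: μ_1 ≠ μ_2 (two-sample pooled-variance t-test, two-sided).
s_p² = [(19−1)·2.1² + (11−1)·2.68²]/(19+11−2) = 5.40014
t = (40.4 − 38.5)/√[5.40014·(1/19 + 1/11)] = 2.158
df = n₁ + n₂ − 2 = 28
Two-sided p-value ≈ 0.040
Since p ≈ 0.040 > α = 0.01, fail to reject H0; the data do not provide sufficient evidence against H0.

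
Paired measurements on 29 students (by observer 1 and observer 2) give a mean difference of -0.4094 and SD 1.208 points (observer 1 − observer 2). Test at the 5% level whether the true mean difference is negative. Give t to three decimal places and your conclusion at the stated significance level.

t = -1.825; reject H0

H0: μ_d = 0; H1: μ_d < 0 (paired t-test on the differences, left-tailed).
t = d̄/(s_d/√n) = -0.4094/(1.208/√29) = -1.825
df = n − 1 = 28
p-value = P(T ≤ -1.825) ≈ 0.039
Since p ≈ 0.039 < α = 0.05, reject H0; the evidence is statistically significant.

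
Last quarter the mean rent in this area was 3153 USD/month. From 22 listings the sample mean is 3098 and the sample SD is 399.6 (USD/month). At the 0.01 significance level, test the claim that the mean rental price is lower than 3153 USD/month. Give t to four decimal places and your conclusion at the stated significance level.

H0: μ = 3153; H1: μ < 3153 (one-sample t-test, left-tailed).
t = (x̄ − μ₀)/(s/√n) = (3098 − 3153)/(399.6/√22) = -0.6456
df = n − 1 = 21
p-value = P(T ≤ -0.6456) ≈ 0.2628
Since p ≈ 0.2628 > α = 0.01, fail to reject H0; the evidence is not statistically significant.

t = -0.6456; fail to reject H0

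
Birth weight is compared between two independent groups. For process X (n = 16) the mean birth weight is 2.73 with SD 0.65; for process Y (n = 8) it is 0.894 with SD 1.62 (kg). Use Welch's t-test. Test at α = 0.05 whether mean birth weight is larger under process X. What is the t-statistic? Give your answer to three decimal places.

3.084

Let group 1 = process X, group 2 = process Y. H0: μ_1 = μ_2; H1: μ_1 > μ_2 (Welch's two-sample t-test, right-tailed).
t = (x̄_1 − x̄_2)/√(s_1²/n_1 + s_2²/n_2) = (2.73 − 0.894)/√(0.65²/16 + 1.62²/8) = 3.084
Welch–Satterthwaite df ≈ 8.15
p-value = P(T ≥ 3.084) ≈ 0.007
Since p ≈ 0.007 < α = 0.05, reject H0; the evidence is statistically significant.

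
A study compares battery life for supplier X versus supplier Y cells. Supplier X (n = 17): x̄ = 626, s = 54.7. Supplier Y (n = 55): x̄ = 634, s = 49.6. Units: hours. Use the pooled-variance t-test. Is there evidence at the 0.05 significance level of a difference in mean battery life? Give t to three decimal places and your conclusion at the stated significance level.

Let group 1 = supplier X, group 2 = supplier Y. H0: μ_1 = μ_2; H1: μ_1 ≠ μ_2 (two-sample pooled-variance t-test, two-sided).
s_p² = [(17−1)·54.7² + (55−1)·49.6²]/(17+55−2) = 2581.74
t = (626 − 634)/√[2581.74·(1/17 + 1/55)] = -0.567
df = n₁ + n₂ − 2 = 70
Two-sided p-value ≈ 0.572
Since p ≈ 0.572 > α = 0.05, fail to reject H0; the evidence is not statistically significant.

t = -0.567; fail to reject H0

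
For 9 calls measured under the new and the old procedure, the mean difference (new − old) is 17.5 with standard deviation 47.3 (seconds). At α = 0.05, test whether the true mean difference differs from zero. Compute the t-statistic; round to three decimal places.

1.110

H0: μ_d = 0; H1: μ_d ≠ 0 (paired t-test on the differences, two-sided).
t = d̄/(s_d/√n) = 17.5/(47.3/√9) = 1.110
df = n − 1 = 8
Two-sided p-value ≈ 0.2993
Since p ≈ 0.2993 > α = 0.05, fail to reject H0; the data do not provide sufficient evidence against H0.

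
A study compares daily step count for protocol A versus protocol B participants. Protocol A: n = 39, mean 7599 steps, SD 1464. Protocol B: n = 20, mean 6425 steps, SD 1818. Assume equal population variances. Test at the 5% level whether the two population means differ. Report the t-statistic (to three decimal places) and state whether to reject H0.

t = 2.683; reject H0

Let group 1 = protocol A, group 2 = protocol B. H0: μ_1 = μ_2; H1: μ_1 ≠ μ_2 (two-sample pooled-variance t-test, two-sided).
s_p² = [(39−1)·1464² + (20−1)·1818²]/(39+20−2) = 2530570
t = (7599 − 6425)/√[2530570·(1/39 + 1/20)] = 2.683
df = n₁ + n₂ − 2 = 57
Two-sided p-value ≈ 0.0095
Since p ≈ 0.0095 < α = 0.05, reject H0; the data support H1.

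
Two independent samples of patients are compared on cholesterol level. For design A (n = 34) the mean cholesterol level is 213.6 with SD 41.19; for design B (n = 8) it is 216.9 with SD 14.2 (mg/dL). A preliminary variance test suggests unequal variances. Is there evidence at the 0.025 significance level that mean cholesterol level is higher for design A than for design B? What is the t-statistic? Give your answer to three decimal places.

-0.381

Let group 1 = design A, group 2 = design B. H0: μ_1 = μ_2; H1: μ_1 > μ_2 (Welch's two-sample t-test, right-tailed).
t = (x̄_1 − x̄_2)/√(s_1²/n_1 + s_2²/n_2) = (213.6 − 216.9)/√(41.19²/34 + 14.2²/8) = -0.381
Welch–Satterthwaite df ≈ 33.94
p-value = P(T ≥ -0.381) ≈ 0.647
Since p ≈ 0.647 > α = 0.025, fail to reject H0; the evidence is not statistically significant.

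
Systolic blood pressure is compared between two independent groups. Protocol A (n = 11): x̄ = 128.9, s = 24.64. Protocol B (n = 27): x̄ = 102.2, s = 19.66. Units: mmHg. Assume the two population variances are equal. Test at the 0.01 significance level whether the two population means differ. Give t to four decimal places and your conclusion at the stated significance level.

t = 3.5274; reject H0

Let group 1 = protocol A, group 2 = protocol B. H0: μ_1 = μ_2; H1: μ_1 ≠ μ_2 (two-sample pooled-variance t-test, two-sided).
s_p² = [(11−1)·24.64² + (27−1)·19.66²]/(11+27−2) = 447.797
t = (128.9 − 102.2)/√[447.797·(1/11 + 1/27)] = 3.5274
df = n₁ + n₂ − 2 = 36
Two-sided p-value ≈ 0.001
Since p ≈ 0.001 < α = 0.01, reject H0; the evidence is statistically significant.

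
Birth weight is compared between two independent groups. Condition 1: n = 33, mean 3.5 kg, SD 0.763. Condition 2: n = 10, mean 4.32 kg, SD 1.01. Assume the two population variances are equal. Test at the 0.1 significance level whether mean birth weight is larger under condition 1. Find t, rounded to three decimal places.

Let group 1 = condition 1, group 2 = condition 2. H0: μ_1 = μ_2; H1: μ_1 > μ_2 (two-sample pooled-variance t-test, right-tailed).
s_p² = [(33−1)·0.763² + (10−1)·1.01²]/(33+10−2) = 0.6783
t = (3.5 − 4.32)/√[0.6783·(1/33 + 1/10)] = -2.758
df = n₁ + n₂ − 2 = 41
p-value = P(T ≥ -2.758) ≈ 0.996
Since p ≈ 0.996 > α = 0.1, fail to reject H0; the evidence is not statistically significant.

-2.758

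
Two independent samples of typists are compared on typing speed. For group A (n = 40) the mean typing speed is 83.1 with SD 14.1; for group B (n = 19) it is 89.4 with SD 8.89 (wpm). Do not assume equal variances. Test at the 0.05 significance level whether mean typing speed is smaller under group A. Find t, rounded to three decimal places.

Let group 1 = group A, group 2 = group B. H0: μ_1 = μ_2; H1: μ_1 < μ_2 (Welch's two-sample t-test, left-tailed).
t = (x̄_1 − x̄_2)/√(s_1²/n_1 + s_2²/n_2) = (83.1 − 89.4)/√(14.1²/40 + 8.89²/19) = -2.085
Welch–Satterthwaite df ≈ 52.27
p-value = P(T ≤ -2.085) ≈ 0.021
Since p ≈ 0.021 < α = 0.05, reject H0; the data support H1.

-2.085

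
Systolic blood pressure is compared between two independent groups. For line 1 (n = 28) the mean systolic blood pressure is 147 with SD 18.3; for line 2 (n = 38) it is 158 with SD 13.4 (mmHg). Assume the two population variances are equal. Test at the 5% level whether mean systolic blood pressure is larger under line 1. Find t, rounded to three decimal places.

-2.821

Let group 1 = line 1, group 2 = line 2. H0: μ_1 = μ_2; H1: μ_1 > μ_2 (two-sample pooled-variance t-test, right-tailed).
s_p² = [(28−1)·18.3² + (38−1)·13.4²]/(28+38−2) = 245.09
t = (147 − 158)/√[245.09·(1/28 + 1/38)] = -2.821
df = n₁ + n₂ − 2 = 64
p-value = P(T ≥ -2.821) ≈ 0.9968
Since p ≈ 0.9968 > α = 0.05, fail to reject H0; the evidence is not statistically significant.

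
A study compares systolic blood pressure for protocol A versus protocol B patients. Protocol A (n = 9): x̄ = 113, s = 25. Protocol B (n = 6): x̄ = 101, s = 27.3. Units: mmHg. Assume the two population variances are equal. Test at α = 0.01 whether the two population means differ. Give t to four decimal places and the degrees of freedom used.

t = 0.8788, df = 13

Let group 1 = protocol A, group 2 = protocol B. H0: μ_1 = μ_2; H1: μ_1 ≠ μ_2 (two-sample pooled-variance t-test, two-sided).
s_p² = [(9−1)·25² + (6−1)·27.3²]/(9+6−2) = 671.265
t = (113 − 101)/√[671.265·(1/9 + 1/6)] = 0.8788
df = n₁ + n₂ − 2 = 13
Two-sided p-value ≈ 0.395
Since p ≈ 0.395 > α = 0.01, fail to reject H0; the data do not provide sufficient evidence against H0.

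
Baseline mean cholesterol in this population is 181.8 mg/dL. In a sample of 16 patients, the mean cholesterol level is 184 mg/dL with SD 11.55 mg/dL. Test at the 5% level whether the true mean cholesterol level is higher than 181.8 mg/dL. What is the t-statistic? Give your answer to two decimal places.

0.76

H0: μ = 181.8; H1: μ > 181.8 (one-sample t-test, right-tailed).
t = (x̄ − μ₀)/(s/√n) = (184 − 181.8)/(11.55/√16) = 0.76
df = n − 1 = 15
p-value = P(T ≥ 0.76) ≈ 0.2290
Since p ≈ 0.2290 > α = 0.05, fail to reject H0; the evidence is not statistically significant.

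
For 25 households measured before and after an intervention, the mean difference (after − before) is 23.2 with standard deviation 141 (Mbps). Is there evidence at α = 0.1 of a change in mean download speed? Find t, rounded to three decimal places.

H0: μ_d = 0; H1: μ_d ≠ 0 (paired t-test on the differences, two-sided).
t = d̄/(s_d/√n) = 23.2/(141/√25) = 0.823
df = n − 1 = 24
Two-sided p-value ≈ 0.419
Since p ≈ 0.419 > α = 0.1, fail to reject H0; the data do not provide sufficient evidence against H0.

0.823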